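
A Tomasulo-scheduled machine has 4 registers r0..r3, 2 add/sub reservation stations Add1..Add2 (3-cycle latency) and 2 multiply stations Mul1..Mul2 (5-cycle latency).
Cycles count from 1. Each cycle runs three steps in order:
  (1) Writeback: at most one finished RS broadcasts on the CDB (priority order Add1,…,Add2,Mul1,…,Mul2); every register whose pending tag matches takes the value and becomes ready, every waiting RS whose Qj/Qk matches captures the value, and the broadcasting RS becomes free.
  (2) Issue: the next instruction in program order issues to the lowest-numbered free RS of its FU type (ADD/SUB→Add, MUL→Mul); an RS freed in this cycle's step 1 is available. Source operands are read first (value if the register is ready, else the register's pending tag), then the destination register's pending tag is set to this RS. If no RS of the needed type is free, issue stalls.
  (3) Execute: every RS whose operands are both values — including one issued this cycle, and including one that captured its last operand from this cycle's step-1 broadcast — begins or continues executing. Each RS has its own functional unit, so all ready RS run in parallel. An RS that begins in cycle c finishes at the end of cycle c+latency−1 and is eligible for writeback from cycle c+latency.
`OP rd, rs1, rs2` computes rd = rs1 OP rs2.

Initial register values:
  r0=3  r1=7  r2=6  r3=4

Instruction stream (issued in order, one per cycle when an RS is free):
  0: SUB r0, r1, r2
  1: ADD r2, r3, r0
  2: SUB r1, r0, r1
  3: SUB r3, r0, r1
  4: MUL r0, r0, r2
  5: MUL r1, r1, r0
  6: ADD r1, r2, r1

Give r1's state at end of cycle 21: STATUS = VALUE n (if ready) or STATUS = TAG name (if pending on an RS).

STATUS = VALUE -25

  c1: issue SUB r0<-Add1  regs: r0:Add1,r1:7,r2:6,r3:4
  c2: issue ADD r2<-Add2  regs: r0:Add1,r1:7,r2:Add2,r3:4
  c3: stall  regs: r0:Add1,r1:7,r2:Add2,r3:4
  c4: CDB Add1=1; issue SUB r1<-Add1  regs: r0:1,r1:Add1,r2:Add2,r3:4
  c5: stall  regs: r0:1,r1:Add1,r2:Add2,r3:4
  c6: stall  regs: r0:1,r1:Add1,r2:Add2,r3:4
  c7: CDB Add1=-6; issue SUB r3<-Add1  regs: r0:1,r1:-6,r2:Add2,r3:Add1
  c8: CDB Add2=5; issue MUL r0<-Mul1  regs: r0:Mul1,r1:-6,r2:5,r3:Add1
  c9: issue MUL r1<-Mul2  regs: r0:Mul1,r1:Mul2,r2:5,r3:Add1
  c10: CDB Add1=7; issue ADD r1<-Add1  regs: r0:Mul1,r1:Add1,r2:5,r3:7
  c11: -  regs: r0:Mul1,r1:Add1,r2:5,r3:7
  c12: -  regs: r0:Mul1,r1:Add1,r2:5,r3:7
  c13: CDB Mul1=5  regs: r0:5,r1:Add1,r2:5,r3:7
  c14: -  regs: r0:5,r1:Add1,r2:5,r3:7
  c15: -  regs: r0:5,r1:Add1,r2:5,r3:7
  c16: -  regs: r0:5,r1:Add1,r2:5,r3:7
  c17: -  regs: r0:5,r1:Add1,r2:5,r3:7
  c18: CDB Mul2=-30  regs: r0:5,r1:Add1,r2:5,r3:7
  c19: -  regs: r0:5,r1:Add1,r2:5,r3:7
  c20: -  regs: r0:5,r1:Add1,r2:5,r3:7
  c21: CDB Add1=-25  regs: r0:5,r1:-25,r2:5,r3:7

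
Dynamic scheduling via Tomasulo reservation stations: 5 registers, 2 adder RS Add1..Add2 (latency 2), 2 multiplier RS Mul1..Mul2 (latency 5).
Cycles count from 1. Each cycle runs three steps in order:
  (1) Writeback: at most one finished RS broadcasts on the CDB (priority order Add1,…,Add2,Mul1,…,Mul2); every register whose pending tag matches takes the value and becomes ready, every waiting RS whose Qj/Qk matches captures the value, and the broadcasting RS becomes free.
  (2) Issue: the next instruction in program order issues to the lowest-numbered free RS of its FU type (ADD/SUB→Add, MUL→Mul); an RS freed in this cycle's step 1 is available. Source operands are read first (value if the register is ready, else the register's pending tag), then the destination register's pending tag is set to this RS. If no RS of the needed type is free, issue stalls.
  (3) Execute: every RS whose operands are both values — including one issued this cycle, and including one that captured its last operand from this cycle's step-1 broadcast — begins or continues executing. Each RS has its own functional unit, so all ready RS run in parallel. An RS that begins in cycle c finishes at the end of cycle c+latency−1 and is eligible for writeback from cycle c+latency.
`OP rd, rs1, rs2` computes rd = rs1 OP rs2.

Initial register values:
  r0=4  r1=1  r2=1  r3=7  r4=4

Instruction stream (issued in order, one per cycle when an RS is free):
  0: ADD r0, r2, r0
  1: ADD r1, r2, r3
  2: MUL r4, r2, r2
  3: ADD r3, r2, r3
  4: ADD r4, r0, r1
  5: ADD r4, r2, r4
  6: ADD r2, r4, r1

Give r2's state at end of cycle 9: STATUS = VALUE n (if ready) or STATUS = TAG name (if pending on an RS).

cycle 1: issue ADD r0<-Add1 // r0:Add1,r1:1,r2:1,r3:7,r4:4
cycle 2: issue ADD r1<-Add2 // r0:Add1,r1:Add2,r2:1,r3:7,r4:4
cycle 3: CDB Add1=5; issue MUL r4<-Mul1 // r0:5,r1:Add2,r2:1,r3:7,r4:Mul1
cycle 4: CDB Add2=8; issue ADD r3<-Add1 // r0:5,r1:8,r2:1,r3:Add1,r4:Mul1
cycle 5: issue ADD r4<-Add2 // r0:5,r1:8,r2:1,r3:Add1,r4:Add2
cycle 6: CDB Add1=8; issue ADD r4<-Add1 // r0:5,r1:8,r2:1,r3:8,r4:Add1
cycle 7: CDB Add2=13; issue ADD r2<-Add2 // r0:5,r1:8,r2:Add2,r3:8,r4:Add1
cycle 8: CDB Mul1=1 // r0:5,r1:8,r2:Add2,r3:8,r4:Add1
cycle 9: CDB Add1=14 // r0:5,r1:8,r2:Add2,r3:8,r4:14

STATUS = TAG Add2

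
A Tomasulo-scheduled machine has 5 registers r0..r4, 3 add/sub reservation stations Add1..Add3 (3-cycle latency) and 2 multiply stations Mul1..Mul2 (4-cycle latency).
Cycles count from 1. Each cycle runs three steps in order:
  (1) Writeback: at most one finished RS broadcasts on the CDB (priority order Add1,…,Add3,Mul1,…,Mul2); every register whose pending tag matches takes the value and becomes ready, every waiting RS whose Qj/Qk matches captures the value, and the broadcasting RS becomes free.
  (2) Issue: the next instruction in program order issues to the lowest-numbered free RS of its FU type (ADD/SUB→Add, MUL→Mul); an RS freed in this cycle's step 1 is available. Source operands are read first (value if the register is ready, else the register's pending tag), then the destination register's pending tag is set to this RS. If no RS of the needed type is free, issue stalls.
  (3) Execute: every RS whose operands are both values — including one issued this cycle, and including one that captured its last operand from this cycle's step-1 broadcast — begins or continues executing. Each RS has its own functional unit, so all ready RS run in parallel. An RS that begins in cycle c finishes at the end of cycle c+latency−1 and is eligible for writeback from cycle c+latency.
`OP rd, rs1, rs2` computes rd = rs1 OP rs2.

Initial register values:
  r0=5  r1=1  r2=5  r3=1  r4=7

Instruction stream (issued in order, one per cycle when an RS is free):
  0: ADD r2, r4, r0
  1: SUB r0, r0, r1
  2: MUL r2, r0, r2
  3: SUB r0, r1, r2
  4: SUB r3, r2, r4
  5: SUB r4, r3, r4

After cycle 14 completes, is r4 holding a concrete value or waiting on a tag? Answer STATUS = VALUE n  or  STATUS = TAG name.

cycle 1: issue ADD r2<-Add1 // r0:5,r1:1,r2:Add1,r3:1,r4:7
cycle 2: issue SUB r0<-Add2 // r0:Add2,r1:1,r2:Add1,r3:1,r4:7
cycle 3: issue MUL r2<-Mul1 // r0:Add2,r1:1,r2:Mul1,r3:1,r4:7
cycle 4: CDB Add1=12; issue SUB r0<-Add1 // r0:Add1,r1:1,r2:Mul1,r3:1,r4:7
cycle 5: CDB Add2=4; issue SUB r3<-Add2 // r0:Add1,r1:1,r2:Mul1,r3:Add2,r4:7
cycle 6: issue SUB r4<-Add3 // r0:Add1,r1:1,r2:Mul1,r3:Add2,r4:Add3
cycle 7: - // r0:Add1,r1:1,r2:Mul1,r3:Add2,r4:Add3
cycle 8: - // r0:Add1,r1:1,r2:Mul1,r3:Add2,r4:Add3
cycle 9: CDB Mul1=48 // r0:Add1,r1:1,r2:48,r3:Add2,r4:Add3
cycle 10: - // r0:Add1,r1:1,r2:48,r3:Add2,r4:Add3
cycle 11: - // r0:Add1,r1:1,r2:48,r3:Add2,r4:Add3
cycle 12: CDB Add1=-47 // r0:-47,r1:1,r2:48,r3:Add2,r4:Add3
cycle 13: CDB Add2=41 // r0:-47,r1:1,r2:48,r3:41,r4:Add3
cycle 14: - // r0:-47,r1:1,r2:48,r3:41,r4:Add3

STATUS = TAG Add3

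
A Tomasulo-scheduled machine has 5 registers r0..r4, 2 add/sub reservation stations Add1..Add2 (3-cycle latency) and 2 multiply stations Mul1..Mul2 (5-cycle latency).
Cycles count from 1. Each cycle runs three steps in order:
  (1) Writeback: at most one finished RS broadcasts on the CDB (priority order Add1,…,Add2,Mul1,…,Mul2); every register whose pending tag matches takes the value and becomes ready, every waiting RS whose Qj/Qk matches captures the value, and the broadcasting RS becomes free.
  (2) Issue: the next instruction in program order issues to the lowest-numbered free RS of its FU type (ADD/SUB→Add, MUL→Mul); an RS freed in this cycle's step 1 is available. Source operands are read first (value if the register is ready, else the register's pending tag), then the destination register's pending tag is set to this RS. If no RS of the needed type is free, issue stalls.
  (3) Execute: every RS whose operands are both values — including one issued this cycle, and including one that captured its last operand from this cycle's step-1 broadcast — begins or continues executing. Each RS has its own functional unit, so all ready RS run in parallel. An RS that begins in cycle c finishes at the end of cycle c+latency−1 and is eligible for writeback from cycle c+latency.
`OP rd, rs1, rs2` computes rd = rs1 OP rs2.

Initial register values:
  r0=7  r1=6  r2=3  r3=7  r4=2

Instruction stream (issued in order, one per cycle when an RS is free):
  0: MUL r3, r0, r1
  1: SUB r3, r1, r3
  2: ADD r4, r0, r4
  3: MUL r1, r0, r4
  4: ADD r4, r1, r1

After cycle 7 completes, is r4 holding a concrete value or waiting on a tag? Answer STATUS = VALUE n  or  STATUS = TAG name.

  c1: issue MUL r3<-Mul1  regs: r0:7,r1:6,r2:3,r3:Mul1,r4:2
  c2: issue SUB r3<-Add1  regs: r0:7,r1:6,r2:3,r3:Add1,r4:2
  c3: issue ADD r4<-Add2  regs: r0:7,r1:6,r2:3,r3:Add1,r4:Add2
  c4: issue MUL r1<-Mul2  regs: r0:7,r1:Mul2,r2:3,r3:Add1,r4:Add2
  c5: stall  regs: r0:7,r1:Mul2,r2:3,r3:Add1,r4:Add2
  c6: CDB Add2=9; issue ADD r4<-Add2  regs: r0:7,r1:Mul2,r2:3,r3:Add1,r4:Add2
  c7: CDB Mul1=42  regs: r0:7,r1:Mul2,r2:3,r3:Add1,r4:Add2

STATUS = TAG Add2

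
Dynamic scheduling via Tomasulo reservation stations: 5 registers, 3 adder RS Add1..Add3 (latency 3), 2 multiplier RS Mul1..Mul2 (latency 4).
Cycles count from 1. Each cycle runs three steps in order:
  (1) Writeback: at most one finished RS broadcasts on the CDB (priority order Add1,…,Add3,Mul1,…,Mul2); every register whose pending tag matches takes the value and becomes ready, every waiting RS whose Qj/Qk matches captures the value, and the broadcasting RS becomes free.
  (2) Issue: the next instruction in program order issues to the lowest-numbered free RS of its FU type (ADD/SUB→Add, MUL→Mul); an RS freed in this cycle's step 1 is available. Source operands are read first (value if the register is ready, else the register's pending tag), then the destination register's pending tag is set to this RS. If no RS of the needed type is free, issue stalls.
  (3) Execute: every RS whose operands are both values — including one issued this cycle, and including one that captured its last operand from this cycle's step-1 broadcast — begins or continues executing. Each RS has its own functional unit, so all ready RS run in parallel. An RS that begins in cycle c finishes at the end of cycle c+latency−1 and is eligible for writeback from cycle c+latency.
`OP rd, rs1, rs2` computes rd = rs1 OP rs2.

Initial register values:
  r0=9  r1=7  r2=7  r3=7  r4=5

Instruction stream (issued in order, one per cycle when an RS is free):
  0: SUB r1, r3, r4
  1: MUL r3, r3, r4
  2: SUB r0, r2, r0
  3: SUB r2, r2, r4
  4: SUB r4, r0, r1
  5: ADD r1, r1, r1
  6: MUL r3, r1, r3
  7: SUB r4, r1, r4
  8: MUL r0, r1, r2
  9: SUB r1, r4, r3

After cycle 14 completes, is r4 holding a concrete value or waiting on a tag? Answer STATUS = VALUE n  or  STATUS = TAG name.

  c1: issue SUB r1<-Add1  regs: r0:9,r1:Add1,r2:7,r3:7,r4:5
  c2: issue MUL r3<-Mul1  regs: r0:9,r1:Add1,r2:7,r3:Mul1,r4:5
  c3: issue SUB r0<-Add2  regs: r0:Add2,r1:Add1,r2:7,r3:Mul1,r4:5
  c4: CDB Add1=2; issue SUB r2<-Add1  regs: r0:Add2,r1:2,r2:Add1,r3:Mul1,r4:5
  c5: issue SUB r4<-Add3  regs: r0:Add2,r1:2,r2:Add1,r3:Mul1,r4:Add3
  c6: CDB Add2=-2; issue ADD r1<-Add2  regs: r0:-2,r1:Add2,r2:Add1,r3:Mul1,r4:Add3
  c7: CDB Add1=2; issue MUL r3<-Mul2  regs: r0:-2,r1:Add2,r2:2,r3:Mul2,r4:Add3
  c8: CDB Mul1=35; issue SUB r4<-Add1  regs: r0:-2,r1:Add2,r2:2,r3:Mul2,r4:Add1
  c9: CDB Add2=4; issue MUL r0<-Mul1  regs: r0:Mul1,r1:4,r2:2,r3:Mul2,r4:Add1
  c10: CDB Add3=-4; issue SUB r1<-Add2  regs: r0:Mul1,r1:Add2,r2:2,r3:Mul2,r4:Add1
  c11: -  regs: r0:Mul1,r1:Add2,r2:2,r3:Mul2,r4:Add1
  c12: -  regs: r0:Mul1,r1:Add2,r2:2,r3:Mul2,r4:Add1
  c13: CDB Add1=8  regs: r0:Mul1,r1:Add2,r2:2,r3:Mul2,r4:8
  c14: CDB Mul1=8  regs: r0:8,r1:Add2,r2:2,r3:Mul2,r4:8

STATUS = VALUE 8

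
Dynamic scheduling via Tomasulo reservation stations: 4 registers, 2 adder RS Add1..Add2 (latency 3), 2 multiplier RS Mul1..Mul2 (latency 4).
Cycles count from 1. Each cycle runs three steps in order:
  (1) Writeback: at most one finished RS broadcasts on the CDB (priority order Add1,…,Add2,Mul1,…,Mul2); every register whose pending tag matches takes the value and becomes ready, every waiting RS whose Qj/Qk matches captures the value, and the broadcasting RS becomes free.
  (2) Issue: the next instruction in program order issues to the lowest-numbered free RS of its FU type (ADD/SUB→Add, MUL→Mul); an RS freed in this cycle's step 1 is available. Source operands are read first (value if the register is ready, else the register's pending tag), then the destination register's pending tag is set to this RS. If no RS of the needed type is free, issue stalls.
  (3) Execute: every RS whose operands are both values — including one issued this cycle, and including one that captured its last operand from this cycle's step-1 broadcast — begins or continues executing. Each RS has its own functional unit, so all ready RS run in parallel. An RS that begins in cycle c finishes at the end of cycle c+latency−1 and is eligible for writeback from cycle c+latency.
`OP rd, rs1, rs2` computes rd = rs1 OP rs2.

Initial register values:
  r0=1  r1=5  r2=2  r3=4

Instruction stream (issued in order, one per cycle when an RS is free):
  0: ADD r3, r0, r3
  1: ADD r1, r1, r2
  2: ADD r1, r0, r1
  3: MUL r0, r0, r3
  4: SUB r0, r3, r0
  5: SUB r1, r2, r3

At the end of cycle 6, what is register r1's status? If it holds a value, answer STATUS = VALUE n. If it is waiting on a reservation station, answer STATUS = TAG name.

c1: issue ADD r3<-Add1 | r0:1,r1:5,r2:2,r3:Add1
c2: issue ADD r1<-Add2 | r0:1,r1:Add2,r2:2,r3:Add1
c3: stall | r0:1,r1:Add2,r2:2,r3:Add1
c4: CDB Add1=5; issue ADD r1<-Add1 | r0:1,r1:Add1,r2:2,r3:5
c5: CDB Add2=7; issue MUL r0<-Mul1 | r0:Mul1,r1:Add1,r2:2,r3:5
c6: issue SUB r0<-Add2 | r0:Add2,r1:Add1,r2:2,r3:5

STATUS = TAG Add1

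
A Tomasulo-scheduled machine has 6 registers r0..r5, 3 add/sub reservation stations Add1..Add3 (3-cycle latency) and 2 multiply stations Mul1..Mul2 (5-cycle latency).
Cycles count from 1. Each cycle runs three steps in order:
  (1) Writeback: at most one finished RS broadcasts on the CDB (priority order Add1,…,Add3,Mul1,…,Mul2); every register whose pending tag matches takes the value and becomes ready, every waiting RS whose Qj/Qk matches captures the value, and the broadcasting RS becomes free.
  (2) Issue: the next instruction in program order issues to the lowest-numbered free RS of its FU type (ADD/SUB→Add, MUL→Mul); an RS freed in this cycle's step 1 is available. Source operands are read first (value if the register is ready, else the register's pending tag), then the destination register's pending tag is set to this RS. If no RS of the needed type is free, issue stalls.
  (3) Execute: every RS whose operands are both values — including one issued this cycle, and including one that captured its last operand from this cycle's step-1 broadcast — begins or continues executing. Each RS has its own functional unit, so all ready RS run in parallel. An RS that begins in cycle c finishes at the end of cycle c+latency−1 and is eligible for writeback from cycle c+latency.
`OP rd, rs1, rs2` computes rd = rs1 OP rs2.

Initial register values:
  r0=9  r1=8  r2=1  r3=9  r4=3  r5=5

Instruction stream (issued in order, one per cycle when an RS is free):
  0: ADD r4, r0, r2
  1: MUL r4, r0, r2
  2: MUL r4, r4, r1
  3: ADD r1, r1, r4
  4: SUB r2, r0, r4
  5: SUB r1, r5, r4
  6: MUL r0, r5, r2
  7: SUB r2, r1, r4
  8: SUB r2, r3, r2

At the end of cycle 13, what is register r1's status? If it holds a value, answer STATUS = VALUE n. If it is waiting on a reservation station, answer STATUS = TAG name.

  c1: issue ADD r4<-Add1  regs: r0:9,r1:8,r2:1,r3:9,r4:Add1,r5:5
  c2: issue MUL r4<-Mul1  regs: r0:9,r1:8,r2:1,r3:9,r4:Mul1,r5:5
  c3: issue MUL r4<-Mul2  regs: r0:9,r1:8,r2:1,r3:9,r4:Mul2,r5:5
  c4: CDB Add1=10; issue ADD r1<-Add1  regs: r0:9,r1:Add1,r2:1,r3:9,r4:Mul2,r5:5
  c5: issue SUB r2<-Add2  regs: r0:9,r1:Add1,r2:Add2,r3:9,r4:Mul2,r5:5
  c6: issue SUB r1<-Add3  regs: r0:9,r1:Add3,r2:Add2,r3:9,r4:Mul2,r5:5
  c7: CDB Mul1=9; issue MUL r0<-Mul1  regs: r0:Mul1,r1:Add3,r2:Add2,r3:9,r4:Mul2,r5:5
  c8: stall  regs: r0:Mul1,r1:Add3,r2:Add2,r3:9,r4:Mul2,r5:5
  c9: stall  regs: r0:Mul1,r1:Add3,r2:Add2,r3:9,r4:Mul2,r5:5
  c10: stall  regs: r0:Mul1,r1:Add3,r2:Add2,r3:9,r4:Mul2,r5:5
  c11: stall  regs: r0:Mul1,r1:Add3,r2:Add2,r3:9,r4:Mul2,r5:5
  c12: CDB Mul2=72; stall  regs: r0:Mul1,r1:Add3,r2:Add2,r3:9,r4:72,r5:5
  c13: stall  regs: r0:Mul1,r1:Add3,r2:Add2,r3:9,r4:72,r5:5

STATUS = TAG Add3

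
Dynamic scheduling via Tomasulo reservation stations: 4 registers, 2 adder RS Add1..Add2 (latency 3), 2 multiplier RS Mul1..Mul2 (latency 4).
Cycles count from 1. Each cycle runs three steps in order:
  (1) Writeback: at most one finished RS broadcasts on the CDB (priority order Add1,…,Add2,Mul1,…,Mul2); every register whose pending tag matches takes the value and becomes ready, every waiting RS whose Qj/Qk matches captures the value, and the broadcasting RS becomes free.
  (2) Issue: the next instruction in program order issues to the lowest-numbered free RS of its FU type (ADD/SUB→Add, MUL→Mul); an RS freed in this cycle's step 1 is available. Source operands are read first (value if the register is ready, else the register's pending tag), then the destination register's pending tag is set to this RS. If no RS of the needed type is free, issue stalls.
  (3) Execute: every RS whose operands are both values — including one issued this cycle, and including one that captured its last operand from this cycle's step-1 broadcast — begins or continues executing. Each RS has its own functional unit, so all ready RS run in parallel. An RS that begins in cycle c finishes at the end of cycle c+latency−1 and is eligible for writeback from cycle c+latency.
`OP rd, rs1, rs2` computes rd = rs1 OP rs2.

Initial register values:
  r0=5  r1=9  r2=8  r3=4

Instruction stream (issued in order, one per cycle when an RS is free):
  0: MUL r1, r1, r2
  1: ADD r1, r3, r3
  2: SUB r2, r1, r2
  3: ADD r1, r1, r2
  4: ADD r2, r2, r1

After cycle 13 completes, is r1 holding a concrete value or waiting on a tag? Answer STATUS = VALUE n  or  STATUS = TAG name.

STATUS = VALUE 8

  c1: issue MUL r1<-Mul1  regs: r0:5,r1:Mul1,r2:8,r3:4
  c2: issue ADD r1<-Add1  regs: r0:5,r1:Add1,r2:8,r3:4
  c3: issue SUB r2<-Add2  regs: r0:5,r1:Add1,r2:Add2,r3:4
  c4: stall  regs: r0:5,r1:Add1,r2:Add2,r3:4
  c5: CDB Add1=8; issue ADD r1<-Add1  regs: r0:5,r1:Add1,r2:Add2,r3:4
  c6: CDB Mul1=72; stall  regs: r0:5,r1:Add1,r2:Add2,r3:4
  c7: stall  regs: r0:5,r1:Add1,r2:Add2,r3:4
  c8: CDB Add2=0; issue ADD r2<-Add2  regs: r0:5,r1:Add1,r2:Add2,r3:4
  c9: -  regs: r0:5,r1:Add1,r2:Add2,r3:4
  c10: -  regs: r0:5,r1:Add1,r2:Add2,r3:4
  c11: CDB Add1=8  regs: r0:5,r1:8,r2:Add2,r3:4
  c12: -  regs: r0:5,r1:8,r2:Add2,r3:4
  c13: -  regs: r0:5,r1:8,r2:Add2,r3:4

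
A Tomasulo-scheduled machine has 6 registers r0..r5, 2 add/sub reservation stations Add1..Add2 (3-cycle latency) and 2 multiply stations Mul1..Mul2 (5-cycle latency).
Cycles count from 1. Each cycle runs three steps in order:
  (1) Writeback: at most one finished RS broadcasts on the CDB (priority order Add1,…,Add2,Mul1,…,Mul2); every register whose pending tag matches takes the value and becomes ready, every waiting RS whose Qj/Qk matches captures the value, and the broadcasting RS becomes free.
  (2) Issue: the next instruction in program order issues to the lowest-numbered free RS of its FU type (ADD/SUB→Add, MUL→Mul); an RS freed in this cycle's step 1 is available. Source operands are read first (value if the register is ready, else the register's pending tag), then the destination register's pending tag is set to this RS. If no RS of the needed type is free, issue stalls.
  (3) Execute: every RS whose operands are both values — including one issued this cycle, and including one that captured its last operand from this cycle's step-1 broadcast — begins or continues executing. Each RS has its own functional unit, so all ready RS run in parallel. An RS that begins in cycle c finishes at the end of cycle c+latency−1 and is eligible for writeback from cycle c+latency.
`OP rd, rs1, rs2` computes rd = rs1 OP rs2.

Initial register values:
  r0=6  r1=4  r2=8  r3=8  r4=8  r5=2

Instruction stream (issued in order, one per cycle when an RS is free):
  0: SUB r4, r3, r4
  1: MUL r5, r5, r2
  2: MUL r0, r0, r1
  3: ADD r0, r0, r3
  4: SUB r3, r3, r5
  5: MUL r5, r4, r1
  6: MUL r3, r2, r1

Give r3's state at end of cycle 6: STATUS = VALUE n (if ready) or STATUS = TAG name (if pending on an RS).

c1: issue SUB r4<-Add1 | r0:6,r1:4,r2:8,r3:8,r4:Add1,r5:2
c2: issue MUL r5<-Mul1 | r0:6,r1:4,r2:8,r3:8,r4:Add1,r5:Mul1
c3: issue MUL r0<-Mul2 | r0:Mul2,r1:4,r2:8,r3:8,r4:Add1,r5:Mul1
c4: CDB Add1=0; issue ADD r0<-Add1 | r0:Add1,r1:4,r2:8,r3:8,r4:0,r5:Mul1
c5: issue SUB r3<-Add2 | r0:Add1,r1:4,r2:8,r3:Add2,r4:0,r5:Mul1
c6: stall | r0:Add1,r1:4,r2:8,r3:Add2,r4:0,r5:Mul1

STATUS = TAG Add2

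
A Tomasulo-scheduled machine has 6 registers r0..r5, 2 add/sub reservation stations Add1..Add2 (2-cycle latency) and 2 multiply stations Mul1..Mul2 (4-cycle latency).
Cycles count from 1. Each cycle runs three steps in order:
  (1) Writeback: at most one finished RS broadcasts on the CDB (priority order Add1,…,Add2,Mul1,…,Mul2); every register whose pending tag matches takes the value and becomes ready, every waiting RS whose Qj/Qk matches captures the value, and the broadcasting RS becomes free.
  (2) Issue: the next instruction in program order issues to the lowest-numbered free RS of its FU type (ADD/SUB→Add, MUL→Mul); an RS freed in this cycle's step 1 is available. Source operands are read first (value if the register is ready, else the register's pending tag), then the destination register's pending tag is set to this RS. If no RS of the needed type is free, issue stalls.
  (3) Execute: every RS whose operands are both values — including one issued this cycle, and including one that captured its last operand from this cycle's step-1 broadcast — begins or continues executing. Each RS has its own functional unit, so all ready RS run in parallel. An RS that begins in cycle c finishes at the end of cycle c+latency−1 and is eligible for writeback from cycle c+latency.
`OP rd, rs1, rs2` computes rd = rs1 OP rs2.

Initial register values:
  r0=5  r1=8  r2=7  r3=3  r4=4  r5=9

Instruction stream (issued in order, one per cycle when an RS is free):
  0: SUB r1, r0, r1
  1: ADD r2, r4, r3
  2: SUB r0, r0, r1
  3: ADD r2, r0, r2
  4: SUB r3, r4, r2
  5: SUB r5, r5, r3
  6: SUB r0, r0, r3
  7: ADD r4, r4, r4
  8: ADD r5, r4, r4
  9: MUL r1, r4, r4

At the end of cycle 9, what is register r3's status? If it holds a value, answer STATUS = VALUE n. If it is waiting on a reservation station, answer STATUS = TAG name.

cycle 1: issue SUB r1<-Add1 // r0:5,r1:Add1,r2:7,r3:3,r4:4,r5:9
cycle 2: issue ADD r2<-Add2 // r0:5,r1:Add1,r2:Add2,r3:3,r4:4,r5:9
cycle 3: CDB Add1=-3; issue SUB r0<-Add1 // r0:Add1,r1:-3,r2:Add2,r3:3,r4:4,r5:9
cycle 4: CDB Add2=7; issue ADD r2<-Add2 // r0:Add1,r1:-3,r2:Add2,r3:3,r4:4,r5:9
cycle 5: CDB Add1=8; issue SUB r3<-Add1 // r0:8,r1:-3,r2:Add2,r3:Add1,r4:4,r5:9
cycle 6: stall // r0:8,r1:-3,r2:Add2,r3:Add1,r4:4,r5:9
cycle 7: CDB Add2=15; issue SUB r5<-Add2 // r0:8,r1:-3,r2:15,r3:Add1,r4:4,r5:Add2
cycle 8: stall // r0:8,r1:-3,r2:15,r3:Add1,r4:4,r5:Add2
cycle 9: CDB Add1=-11; issue SUB r0<-Add1 // r0:Add1,r1:-3,r2:15,r3:-11,r4:4,r5:Add2

STATUS = VALUE -11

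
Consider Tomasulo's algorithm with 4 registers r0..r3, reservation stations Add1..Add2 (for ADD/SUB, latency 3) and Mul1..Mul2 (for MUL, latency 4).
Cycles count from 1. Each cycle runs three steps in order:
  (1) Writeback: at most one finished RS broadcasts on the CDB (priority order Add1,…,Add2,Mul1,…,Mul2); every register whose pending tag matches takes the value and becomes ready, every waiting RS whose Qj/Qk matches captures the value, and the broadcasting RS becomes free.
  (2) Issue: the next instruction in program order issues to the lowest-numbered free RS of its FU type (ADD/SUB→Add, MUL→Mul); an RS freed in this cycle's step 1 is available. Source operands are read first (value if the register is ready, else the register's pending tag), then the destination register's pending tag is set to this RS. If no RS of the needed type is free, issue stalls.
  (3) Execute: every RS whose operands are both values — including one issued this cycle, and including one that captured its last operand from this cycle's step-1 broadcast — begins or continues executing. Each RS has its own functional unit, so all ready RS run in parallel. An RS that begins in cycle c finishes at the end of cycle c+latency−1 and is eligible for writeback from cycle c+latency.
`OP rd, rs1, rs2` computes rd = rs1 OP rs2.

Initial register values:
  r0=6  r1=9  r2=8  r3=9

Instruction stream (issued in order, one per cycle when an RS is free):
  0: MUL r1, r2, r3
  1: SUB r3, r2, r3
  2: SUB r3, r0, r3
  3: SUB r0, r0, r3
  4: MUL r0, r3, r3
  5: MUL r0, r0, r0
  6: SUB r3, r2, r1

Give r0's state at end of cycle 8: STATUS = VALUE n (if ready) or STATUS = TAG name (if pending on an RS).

c1: issue MUL r1<-Mul1 | r0:6,r1:Mul1,r2:8,r3:9
c2: issue SUB r3<-Add1 | r0:6,r1:Mul1,r2:8,r3:Add1
c3: issue SUB r3<-Add2 | r0:6,r1:Mul1,r2:8,r3:Add2
c4: stall | r0:6,r1:Mul1,r2:8,r3:Add2
c5: CDB Add1=-1; issue SUB r0<-Add1 | r0:Add1,r1:Mul1,r2:8,r3:Add2
c6: CDB Mul1=72; issue MUL r0<-Mul1 | r0:Mul1,r1:72,r2:8,r3:Add2
c7: issue MUL r0<-Mul2 | r0:Mul2,r1:72,r2:8,r3:Add2
c8: CDB Add2=7; issue SUB r3<-Add2 | r0:Mul2,r1:72,r2:8,r3:Add2

STATUS = TAG Mul2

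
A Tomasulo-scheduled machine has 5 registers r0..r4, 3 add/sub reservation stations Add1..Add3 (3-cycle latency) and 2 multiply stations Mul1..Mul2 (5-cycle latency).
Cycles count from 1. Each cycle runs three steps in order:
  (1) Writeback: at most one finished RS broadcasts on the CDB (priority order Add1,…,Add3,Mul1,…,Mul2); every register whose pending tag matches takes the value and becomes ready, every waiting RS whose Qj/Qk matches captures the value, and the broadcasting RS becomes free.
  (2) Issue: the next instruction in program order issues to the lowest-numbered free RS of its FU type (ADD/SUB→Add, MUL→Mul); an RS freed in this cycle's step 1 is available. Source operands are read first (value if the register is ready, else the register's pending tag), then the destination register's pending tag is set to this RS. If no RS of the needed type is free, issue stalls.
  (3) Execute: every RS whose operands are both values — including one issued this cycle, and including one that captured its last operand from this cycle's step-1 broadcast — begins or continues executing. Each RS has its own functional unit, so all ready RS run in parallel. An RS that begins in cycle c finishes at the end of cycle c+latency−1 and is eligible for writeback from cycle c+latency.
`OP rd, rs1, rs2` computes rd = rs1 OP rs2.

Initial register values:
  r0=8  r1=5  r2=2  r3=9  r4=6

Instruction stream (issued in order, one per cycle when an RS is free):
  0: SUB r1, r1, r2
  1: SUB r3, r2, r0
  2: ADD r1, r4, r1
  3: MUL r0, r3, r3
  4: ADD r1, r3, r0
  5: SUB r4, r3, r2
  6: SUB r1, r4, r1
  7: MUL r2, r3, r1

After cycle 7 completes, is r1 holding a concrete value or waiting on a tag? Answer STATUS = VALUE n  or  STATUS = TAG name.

STATUS = TAG Add3

  c1: issue SUB r1<-Add1  regs: r0:8,r1:Add1,r2:2,r3:9,r4:6
  c2: issue SUB r3<-Add2  regs: r0:8,r1:Add1,r2:2,r3:Add2,r4:6
  c3: issue ADD r1<-Add3  regs: r0:8,r1:Add3,r2:2,r3:Add2,r4:6
  c4: CDB Add1=3; issue MUL r0<-Mul1  regs: r0:Mul1,r1:Add3,r2:2,r3:Add2,r4:6
  c5: CDB Add2=-6; issue ADD r1<-Add1  regs: r0:Mul1,r1:Add1,r2:2,r3:-6,r4:6
  c6: issue SUB r4<-Add2  regs: r0:Mul1,r1:Add1,r2:2,r3:-6,r4:Add2
  c7: CDB Add3=9; issue SUB r1<-Add3  regs: r0:Mul1,r1:Add3,r2:2,r3:-6,r4:Add2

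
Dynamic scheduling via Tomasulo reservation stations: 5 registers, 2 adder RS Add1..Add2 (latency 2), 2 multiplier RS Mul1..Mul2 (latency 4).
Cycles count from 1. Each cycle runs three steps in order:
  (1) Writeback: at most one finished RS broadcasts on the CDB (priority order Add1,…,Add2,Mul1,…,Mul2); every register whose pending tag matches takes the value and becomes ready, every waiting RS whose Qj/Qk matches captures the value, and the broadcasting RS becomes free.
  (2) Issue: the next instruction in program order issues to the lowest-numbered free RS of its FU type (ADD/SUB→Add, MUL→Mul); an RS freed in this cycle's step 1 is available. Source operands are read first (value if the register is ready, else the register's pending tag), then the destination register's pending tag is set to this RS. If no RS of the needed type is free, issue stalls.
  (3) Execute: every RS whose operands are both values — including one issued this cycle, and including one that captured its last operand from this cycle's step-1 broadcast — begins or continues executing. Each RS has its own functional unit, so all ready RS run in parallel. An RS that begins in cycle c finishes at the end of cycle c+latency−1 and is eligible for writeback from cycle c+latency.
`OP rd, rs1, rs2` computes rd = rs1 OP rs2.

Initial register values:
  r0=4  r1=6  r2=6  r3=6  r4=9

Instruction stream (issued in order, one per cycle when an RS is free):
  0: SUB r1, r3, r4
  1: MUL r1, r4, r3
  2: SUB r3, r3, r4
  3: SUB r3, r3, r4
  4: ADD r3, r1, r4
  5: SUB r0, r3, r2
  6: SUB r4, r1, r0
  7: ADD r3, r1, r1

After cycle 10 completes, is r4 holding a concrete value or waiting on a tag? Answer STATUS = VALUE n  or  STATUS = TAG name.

STATUS = TAG Add1

  c1: issue SUB r1<-Add1  regs: r0:4,r1:Add1,r2:6,r3:6,r4:9
  c2: issue MUL r1<-Mul1  regs: r0:4,r1:Mul1,r2:6,r3:6,r4:9
  c3: CDB Add1=-3; issue SUB r3<-Add1  regs: r0:4,r1:Mul1,r2:6,r3:Add1,r4:9
  c4: issue SUB r3<-Add2  regs: r0:4,r1:Mul1,r2:6,r3:Add2,r4:9
  c5: CDB Add1=-3; issue ADD r3<-Add1  regs: r0:4,r1:Mul1,r2:6,r3:Add1,r4:9
  c6: CDB Mul1=54; stall  regs: r0:4,r1:54,r2:6,r3:Add1,r4:9
  c7: CDB Add2=-12; issue SUB r0<-Add2  regs: r0:Add2,r1:54,r2:6,r3:Add1,r4:9
  c8: CDB Add1=63; issue SUB r4<-Add1  regs: r0:Add2,r1:54,r2:6,r3:63,r4:Add1
  c9: stall  regs: r0:Add2,r1:54,r2:6,r3:63,r4:Add1
  c10: CDB Add2=57; issue ADD r3<-Add2  regs: r0:57,r1:54,r2:6,r3:Add2,r4:Add1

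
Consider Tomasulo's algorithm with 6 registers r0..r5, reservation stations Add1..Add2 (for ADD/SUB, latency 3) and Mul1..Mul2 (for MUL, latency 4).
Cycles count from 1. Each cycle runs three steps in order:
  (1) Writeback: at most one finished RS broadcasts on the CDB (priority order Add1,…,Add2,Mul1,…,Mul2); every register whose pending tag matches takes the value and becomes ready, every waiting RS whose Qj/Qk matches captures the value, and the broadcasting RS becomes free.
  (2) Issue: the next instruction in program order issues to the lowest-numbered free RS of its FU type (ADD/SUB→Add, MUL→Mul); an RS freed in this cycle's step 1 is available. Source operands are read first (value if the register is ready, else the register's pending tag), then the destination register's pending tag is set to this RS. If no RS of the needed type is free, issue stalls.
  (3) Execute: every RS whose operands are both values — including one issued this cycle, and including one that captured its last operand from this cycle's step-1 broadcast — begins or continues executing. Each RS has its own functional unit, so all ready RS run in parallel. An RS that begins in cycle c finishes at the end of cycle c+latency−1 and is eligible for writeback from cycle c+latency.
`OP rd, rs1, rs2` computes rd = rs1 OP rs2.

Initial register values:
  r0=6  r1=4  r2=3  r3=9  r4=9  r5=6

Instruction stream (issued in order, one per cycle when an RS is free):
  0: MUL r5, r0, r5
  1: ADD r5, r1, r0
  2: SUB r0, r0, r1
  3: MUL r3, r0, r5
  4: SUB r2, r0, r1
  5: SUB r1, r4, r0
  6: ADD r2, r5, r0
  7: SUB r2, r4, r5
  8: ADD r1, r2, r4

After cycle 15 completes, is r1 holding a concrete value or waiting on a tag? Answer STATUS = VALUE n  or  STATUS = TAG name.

c1: issue MUL r5<-Mul1 | r0:6,r1:4,r2:3,r3:9,r4:9,r5:Mul1
c2: issue ADD r5<-Add1 | r0:6,r1:4,r2:3,r3:9,r4:9,r5:Add1
c3: issue SUB r0<-Add2 | r0:Add2,r1:4,r2:3,r3:9,r4:9,r5:Add1
c4: issue MUL r3<-Mul2 | r0:Add2,r1:4,r2:3,r3:Mul2,r4:9,r5:Add1
c5: CDB Add1=10; issue SUB r2<-Add1 | r0:Add2,r1:4,r2:Add1,r3:Mul2,r4:9,r5:10
c6: CDB Add2=2; issue SUB r1<-Add2 | r0:2,r1:Add2,r2:Add1,r3:Mul2,r4:9,r5:10
c7: CDB Mul1=36; stall | r0:2,r1:Add2,r2:Add1,r3:Mul2,r4:9,r5:10
c8: stall | r0:2,r1:Add2,r2:Add1,r3:Mul2,r4:9,r5:10
c9: CDB Add1=-2; issue ADD r2<-Add1 | r0:2,r1:Add2,r2:Add1,r3:Mul2,r4:9,r5:10
c10: CDB Add2=7; issue SUB r2<-Add2 | r0:2,r1:7,r2:Add2,r3:Mul2,r4:9,r5:10
c11: CDB Mul2=20; stall | r0:2,r1:7,r2:Add2,r3:20,r4:9,r5:10
c12: CDB Add1=12; issue ADD r1<-Add1 | r0:2,r1:Add1,r2:Add2,r3:20,r4:9,r5:10
c13: CDB Add2=-1 | r0:2,r1:Add1,r2:-1,r3:20,r4:9,r5:10
c14: - | r0:2,r1:Add1,r2:-1,r3:20,r4:9,r5:10
c15: - | r0:2,r1:Add1,r2:-1,r3:20,r4:9,r5:10

STATUS = TAG Add1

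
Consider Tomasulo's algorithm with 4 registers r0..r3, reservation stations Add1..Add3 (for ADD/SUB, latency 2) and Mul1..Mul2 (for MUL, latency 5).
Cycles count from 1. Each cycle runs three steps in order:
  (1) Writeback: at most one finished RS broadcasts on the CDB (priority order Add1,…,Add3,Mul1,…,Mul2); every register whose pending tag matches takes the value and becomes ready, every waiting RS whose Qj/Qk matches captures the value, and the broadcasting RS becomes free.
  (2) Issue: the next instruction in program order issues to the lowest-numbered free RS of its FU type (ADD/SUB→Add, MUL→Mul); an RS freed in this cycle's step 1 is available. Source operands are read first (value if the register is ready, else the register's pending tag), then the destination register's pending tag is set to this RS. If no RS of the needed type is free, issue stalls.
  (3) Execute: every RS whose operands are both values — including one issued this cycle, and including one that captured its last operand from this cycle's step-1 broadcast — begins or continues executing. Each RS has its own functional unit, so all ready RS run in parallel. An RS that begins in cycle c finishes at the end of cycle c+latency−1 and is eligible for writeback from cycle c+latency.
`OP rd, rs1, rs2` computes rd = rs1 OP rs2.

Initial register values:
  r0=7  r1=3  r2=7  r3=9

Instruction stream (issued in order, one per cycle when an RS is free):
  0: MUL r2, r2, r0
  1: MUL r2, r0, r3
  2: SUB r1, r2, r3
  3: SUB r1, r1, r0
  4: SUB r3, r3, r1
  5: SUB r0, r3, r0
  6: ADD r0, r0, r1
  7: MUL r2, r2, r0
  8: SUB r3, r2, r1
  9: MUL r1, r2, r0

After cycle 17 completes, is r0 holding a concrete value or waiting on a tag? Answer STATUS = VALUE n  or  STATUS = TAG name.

c1: issue MUL r2<-Mul1 | r0:7,r1:3,r2:Mul1,r3:9
c2: issue MUL r2<-Mul2 | r0:7,r1:3,r2:Mul2,r3:9
c3: issue SUB r1<-Add1 | r0:7,r1:Add1,r2:Mul2,r3:9
c4: issue SUB r1<-Add2 | r0:7,r1:Add2,r2:Mul2,r3:9
c5: issue SUB r3<-Add3 | r0:7,r1:Add2,r2:Mul2,r3:Add3
c6: CDB Mul1=49; stall | r0:7,r1:Add2,r2:Mul2,r3:Add3
c7: CDB Mul2=63; stall | r0:7,r1:Add2,r2:63,r3:Add3
c8: stall | r0:7,r1:Add2,r2:63,r3:Add3
c9: CDB Add1=54; issue SUB r0<-Add1 | r0:Add1,r1:Add2,r2:63,r3:Add3
c10: stall | r0:Add1,r1:Add2,r2:63,r3:Add3
c11: CDB Add2=47; issue ADD r0<-Add2 | r0:Add2,r1:47,r2:63,r3:Add3
c12: issue MUL r2<-Mul1 | r0:Add2,r1:47,r2:Mul1,r3:Add3
c13: CDB Add3=-38; issue SUB r3<-Add3 | r0:Add2,r1:47,r2:Mul1,r3:Add3
c14: issue MUL r1<-Mul2 | r0:Add2,r1:Mul2,r2:Mul1,r3:Add3
c15: CDB Add1=-45 | r0:Add2,r1:Mul2,r2:Mul1,r3:Add3
c16: - | r0:Add2,r1:Mul2,r2:Mul1,r3:Add3
c17: CDB Add2=2 | r0:2,r1:Mul2,r2:Mul1,r3:Add3

STATUS = VALUE 2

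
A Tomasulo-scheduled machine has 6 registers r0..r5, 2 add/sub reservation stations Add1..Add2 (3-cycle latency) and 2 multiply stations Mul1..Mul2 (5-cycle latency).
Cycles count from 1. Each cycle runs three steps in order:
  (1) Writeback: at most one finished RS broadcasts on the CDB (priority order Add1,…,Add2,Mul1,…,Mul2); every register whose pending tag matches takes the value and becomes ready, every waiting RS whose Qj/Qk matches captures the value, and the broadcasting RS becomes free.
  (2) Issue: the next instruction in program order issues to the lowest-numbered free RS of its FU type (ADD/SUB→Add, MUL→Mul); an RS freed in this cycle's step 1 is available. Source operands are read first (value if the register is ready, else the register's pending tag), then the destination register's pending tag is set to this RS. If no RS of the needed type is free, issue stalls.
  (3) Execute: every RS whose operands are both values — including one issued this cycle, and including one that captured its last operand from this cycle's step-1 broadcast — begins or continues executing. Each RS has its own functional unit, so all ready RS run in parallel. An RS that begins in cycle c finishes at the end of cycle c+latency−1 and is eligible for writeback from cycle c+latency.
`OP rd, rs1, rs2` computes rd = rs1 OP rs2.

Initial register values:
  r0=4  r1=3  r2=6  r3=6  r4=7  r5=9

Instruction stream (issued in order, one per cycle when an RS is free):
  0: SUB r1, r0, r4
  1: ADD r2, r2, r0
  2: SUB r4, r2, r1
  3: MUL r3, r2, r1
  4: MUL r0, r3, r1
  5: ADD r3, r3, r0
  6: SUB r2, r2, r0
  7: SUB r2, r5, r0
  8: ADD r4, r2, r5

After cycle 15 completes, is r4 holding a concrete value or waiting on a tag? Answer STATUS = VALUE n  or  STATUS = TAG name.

cycle 1: issue SUB r1<-Add1 // r0:4,r1:Add1,r2:6,r3:6,r4:7,r5:9
cycle 2: issue ADD r2<-Add2 // r0:4,r1:Add1,r2:Add2,r3:6,r4:7,r5:9
cycle 3: stall // r0:4,r1:Add1,r2:Add2,r3:6,r4:7,r5:9
cycle 4: CDB Add1=-3; issue SUB r4<-Add1 // r0:4,r1:-3,r2:Add2,r3:6,r4:Add1,r5:9
cycle 5: CDB Add2=10; issue MUL r3<-Mul1 // r0:4,r1:-3,r2:10,r3:Mul1,r4:Add1,r5:9
cycle 6: issue MUL r0<-Mul2 // r0:Mul2,r1:-3,r2:10,r3:Mul1,r4:Add1,r5:9
cycle 7: issue ADD r3<-Add2 // r0:Mul2,r1:-3,r2:10,r3:Add2,r4:Add1,r5:9
cycle 8: CDB Add1=13; issue SUB r2<-Add1 // r0:Mul2,r1:-3,r2:Add1,r3:Add2,r4:13,r5:9
cycle 9: stall // r0:Mul2,r1:-3,r2:Add1,r3:Add2,r4:13,r5:9
cycle 10: CDB Mul1=-30; stall // r0:Mul2,r1:-3,r2:Add1,r3:Add2,r4:13,r5:9
cycle 11: stall // r0:Mul2,r1:-3,r2:Add1,r3:Add2,r4:13,r5:9
cycle 12: stall // r0:Mul2,r1:-3,r2:Add1,r3:Add2,r4:13,r5:9
cycle 13: stall // r0:Mul2,r1:-3,r2:Add1,r3:Add2,r4:13,r5:9
cycle 14: stall // r0:Mul2,r1:-3,r2:Add1,r3:Add2,r4:13,r5:9
cycle 15: CDB Mul2=90; stall // r0:90,r1:-3,r2:Add1,r3:Add2,r4:13,r5:9

STATUS = VALUE 13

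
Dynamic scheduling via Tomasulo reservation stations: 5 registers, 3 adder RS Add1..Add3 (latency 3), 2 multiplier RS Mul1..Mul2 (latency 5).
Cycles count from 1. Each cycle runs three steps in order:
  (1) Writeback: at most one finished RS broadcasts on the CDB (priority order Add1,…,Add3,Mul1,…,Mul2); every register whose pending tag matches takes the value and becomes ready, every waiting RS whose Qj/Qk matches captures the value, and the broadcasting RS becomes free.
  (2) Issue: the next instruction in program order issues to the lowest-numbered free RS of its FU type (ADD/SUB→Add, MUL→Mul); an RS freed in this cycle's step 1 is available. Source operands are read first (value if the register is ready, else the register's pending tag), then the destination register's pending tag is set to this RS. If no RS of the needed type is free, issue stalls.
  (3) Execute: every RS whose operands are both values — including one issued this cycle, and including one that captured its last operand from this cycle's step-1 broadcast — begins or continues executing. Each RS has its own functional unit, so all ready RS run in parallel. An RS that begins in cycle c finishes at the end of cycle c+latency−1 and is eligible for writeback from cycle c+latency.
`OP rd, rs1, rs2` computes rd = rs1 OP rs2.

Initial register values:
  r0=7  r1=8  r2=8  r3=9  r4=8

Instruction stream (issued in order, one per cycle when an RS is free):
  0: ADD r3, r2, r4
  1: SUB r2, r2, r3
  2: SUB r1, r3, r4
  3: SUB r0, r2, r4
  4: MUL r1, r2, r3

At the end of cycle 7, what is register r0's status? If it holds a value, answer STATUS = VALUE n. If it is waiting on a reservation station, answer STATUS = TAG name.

STATUS = TAG Add1

  c1: issue ADD r3<-Add1  regs: r0:7,r1:8,r2:8,r3:Add1,r4:8
  c2: issue SUB r2<-Add2  regs: r0:7,r1:8,r2:Add2,r3:Add1,r4:8
  c3: issue SUB r1<-Add3  regs: r0:7,r1:Add3,r2:Add2,r3:Add1,r4:8
  c4: CDB Add1=16; issue SUB r0<-Add1  regs: r0:Add1,r1:Add3,r2:Add2,r3:16,r4:8
  c5: issue MUL r1<-Mul1  regs: r0:Add1,r1:Mul1,r2:Add2,r3:16,r4:8
  c6: -  regs: r0:Add1,r1:Mul1,r2:Add2,r3:16,r4:8
  c7: CDB Add2=-8  regs: r0:Add1,r1:Mul1,r2:-8,r3:16,r4:8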